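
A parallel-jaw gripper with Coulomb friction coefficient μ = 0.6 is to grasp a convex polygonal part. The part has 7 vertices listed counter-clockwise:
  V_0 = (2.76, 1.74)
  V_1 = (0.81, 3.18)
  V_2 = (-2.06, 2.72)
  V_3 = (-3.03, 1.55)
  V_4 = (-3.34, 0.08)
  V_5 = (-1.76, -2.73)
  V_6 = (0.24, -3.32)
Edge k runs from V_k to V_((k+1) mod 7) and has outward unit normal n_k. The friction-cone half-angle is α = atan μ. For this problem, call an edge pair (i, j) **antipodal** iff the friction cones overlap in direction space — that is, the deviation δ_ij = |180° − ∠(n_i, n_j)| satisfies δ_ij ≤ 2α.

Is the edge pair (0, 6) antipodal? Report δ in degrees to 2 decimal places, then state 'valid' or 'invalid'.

δ = 99.97°, invalid

α = atan 0.6 = 30.96°;  2α = 61.93°
edge 0: e_0 = (-1.95, +1.44);  n_0 = (+0.5940, +0.8044)
edge 6: e_6 = (+2.52, +5.06);  n_6 = (+0.8951, -0.4458)
∠(n_0, n_6) = 80.03°
δ = |180° − 80.03°| = 99.97°
99.97° > 2α = 61.93°  →  invalid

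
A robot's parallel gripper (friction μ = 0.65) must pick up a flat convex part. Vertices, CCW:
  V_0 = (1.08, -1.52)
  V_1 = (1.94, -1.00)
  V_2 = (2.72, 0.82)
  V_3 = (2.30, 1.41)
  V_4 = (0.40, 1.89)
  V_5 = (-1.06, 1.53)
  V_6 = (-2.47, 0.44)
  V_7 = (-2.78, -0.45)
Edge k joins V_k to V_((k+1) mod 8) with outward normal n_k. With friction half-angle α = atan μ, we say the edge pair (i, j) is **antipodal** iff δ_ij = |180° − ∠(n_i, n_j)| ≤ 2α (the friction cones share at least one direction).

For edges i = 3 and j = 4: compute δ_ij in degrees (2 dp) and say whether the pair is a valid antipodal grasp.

δ = 151.97°, invalid

α = atan 0.65 = 33.02°;  2α = 66.05°
edge 3: e_3 = (-1.90, +0.48);  n_3 = (+0.2449, +0.9695)
edge 4: e_4 = (-1.46, -0.36);  n_4 = (-0.2394, +0.9709)
∠(n_3, n_4) = 28.03°
δ = |180° − 28.03°| = 151.97°
151.97° > 2α = 66.05°  →  invalid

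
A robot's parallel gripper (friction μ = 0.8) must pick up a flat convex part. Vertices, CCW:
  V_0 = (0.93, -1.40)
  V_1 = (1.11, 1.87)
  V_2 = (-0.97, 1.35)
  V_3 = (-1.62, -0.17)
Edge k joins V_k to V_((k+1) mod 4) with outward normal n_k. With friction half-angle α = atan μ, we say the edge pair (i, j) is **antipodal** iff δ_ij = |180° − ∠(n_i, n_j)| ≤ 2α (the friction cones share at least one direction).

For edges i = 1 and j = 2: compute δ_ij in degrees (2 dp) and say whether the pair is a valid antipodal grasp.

α = atan 0.8 = 38.66°;  2α = 77.32°
edge 1: e_1 = (-2.08, -0.52);  n_1 = (-0.2425, +0.9701)
edge 2: e_2 = (-0.65, -1.52);  n_2 = (-0.9195, +0.3932)
∠(n_1, n_2) = 52.81°
δ = |180° − 52.81°| = 127.19°
127.19° > 2α = 77.32°  →  invalid

δ = 127.19°, invalid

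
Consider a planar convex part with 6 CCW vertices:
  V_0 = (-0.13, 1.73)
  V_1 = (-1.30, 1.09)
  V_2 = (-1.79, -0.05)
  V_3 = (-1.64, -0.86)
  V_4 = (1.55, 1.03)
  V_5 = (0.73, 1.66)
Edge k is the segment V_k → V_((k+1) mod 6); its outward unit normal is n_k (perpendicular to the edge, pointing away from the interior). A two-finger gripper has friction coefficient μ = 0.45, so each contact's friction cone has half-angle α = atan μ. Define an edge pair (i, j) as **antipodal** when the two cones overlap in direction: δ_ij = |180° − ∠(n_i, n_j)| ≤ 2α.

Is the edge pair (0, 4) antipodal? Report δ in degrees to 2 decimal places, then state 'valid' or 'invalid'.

δ = 113.79°, invalid

α = atan 0.45 = 24.23°;  2α = 48.46°
edge 0: e_0 = (-1.17, -0.64);  n_0 = (-0.4799, +0.8773)
edge 4: e_4 = (-0.82, +0.63);  n_4 = (+0.6092, +0.7930)
∠(n_0, n_4) = 66.21°
δ = |180° − 66.21°| = 113.79°
113.79° > 2α = 48.46°  →  invalid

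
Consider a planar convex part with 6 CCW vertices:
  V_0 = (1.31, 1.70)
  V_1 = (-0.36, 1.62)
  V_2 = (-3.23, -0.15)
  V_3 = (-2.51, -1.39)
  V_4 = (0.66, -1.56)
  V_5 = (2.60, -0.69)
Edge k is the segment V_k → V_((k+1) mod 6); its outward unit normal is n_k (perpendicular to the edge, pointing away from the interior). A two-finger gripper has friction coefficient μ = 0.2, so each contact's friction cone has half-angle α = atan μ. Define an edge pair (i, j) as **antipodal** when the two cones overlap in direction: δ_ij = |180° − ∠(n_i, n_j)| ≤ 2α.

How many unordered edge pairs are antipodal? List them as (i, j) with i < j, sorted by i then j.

count = 4; pairs: (0,3), (0,4), (1,4), (2,5)

α = atan 0.2 = 11.31°;  2α = 22.62°
n_0 = (-0.0478, +0.9989)
n_1 = (-0.5249, +0.8511)
n_2 = (-0.8648, -0.5021)
n_3 = (-0.0536, -0.9986)
n_4 = (+0.4092, -0.9124)
n_5 = (+0.8800, +0.4750)
  (0,1): δ = 151.08°  ·
  (0,2): δ = 62.60°  ·
  (0,3): δ = 5.81°  ✓
  (0,4): δ = 21.41°  ✓
  (0,5): δ = 115.62°  ·
  (1,2): δ = 91.52°  ·
  (1,3): δ = 34.73°  ·
  (1,4): δ = 7.51°  ✓
  (1,5): δ = 86.69°  ·
  (2,3): δ = 123.21°  ·
  (2,4): δ = 95.99°  ·
  (2,5): δ = 1.78°  ✓
  (3,4): δ = 152.78°  ·
  (3,5): δ = 58.57°  ·
  (4,5): δ = 85.80°  ·
antipodal pairs: 4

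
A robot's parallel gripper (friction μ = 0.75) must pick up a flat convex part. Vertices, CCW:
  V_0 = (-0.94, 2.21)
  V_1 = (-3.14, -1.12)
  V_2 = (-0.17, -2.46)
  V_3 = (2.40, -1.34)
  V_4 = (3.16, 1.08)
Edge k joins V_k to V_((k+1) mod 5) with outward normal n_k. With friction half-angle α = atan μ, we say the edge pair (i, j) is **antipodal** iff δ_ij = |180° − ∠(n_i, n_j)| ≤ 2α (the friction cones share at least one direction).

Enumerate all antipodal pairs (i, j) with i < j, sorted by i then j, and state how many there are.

α = atan 0.75 = 36.87°;  2α = 73.74°
n_0 = (-0.8344, +0.5512)
n_1 = (-0.4113, -0.9115)
n_2 = (+0.3995, -0.9167)
n_3 = (+0.9541, -0.2996)
n_4 = (+0.2657, +0.9641)
  (0,1): δ = 80.83°  ·
  (0,2): δ = 33.00°  ✓
  (0,3): δ = 16.02°  ✓
  (0,4): δ = 108.04°  ·
  (1,2): δ = 132.17°  ·
  (1,3): δ = 83.15°  ·
  (1,4): δ = 8.88°  ✓
  (2,3): δ = 130.98°  ·
  (2,4): δ = 38.96°  ✓
  (3,4): δ = 87.97°  ·
antipodal pairs: 4

count = 4; pairs: (0,2), (0,3), (1,4), (2,4)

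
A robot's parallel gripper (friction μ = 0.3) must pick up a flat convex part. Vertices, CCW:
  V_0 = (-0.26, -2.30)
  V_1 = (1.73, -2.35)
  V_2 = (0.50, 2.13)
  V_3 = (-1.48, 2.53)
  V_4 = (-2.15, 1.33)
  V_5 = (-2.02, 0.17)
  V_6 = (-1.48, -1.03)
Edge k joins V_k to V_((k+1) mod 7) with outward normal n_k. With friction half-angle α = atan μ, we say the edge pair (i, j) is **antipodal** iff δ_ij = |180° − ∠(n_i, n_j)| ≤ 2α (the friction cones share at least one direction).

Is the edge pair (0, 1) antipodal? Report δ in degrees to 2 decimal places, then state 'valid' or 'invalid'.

α = atan 0.3 = 16.70°;  2α = 33.40°
edge 0: e_0 = (+1.99, -0.05);  n_0 = (-0.0251, -0.9997)
edge 1: e_1 = (-1.23, +4.48);  n_1 = (+0.9643, +0.2648)
∠(n_0, n_1) = 106.79°
δ = |180° − 106.79°| = 73.21°
73.21° > 2α = 33.40°  →  invalid

δ = 73.21°, invalid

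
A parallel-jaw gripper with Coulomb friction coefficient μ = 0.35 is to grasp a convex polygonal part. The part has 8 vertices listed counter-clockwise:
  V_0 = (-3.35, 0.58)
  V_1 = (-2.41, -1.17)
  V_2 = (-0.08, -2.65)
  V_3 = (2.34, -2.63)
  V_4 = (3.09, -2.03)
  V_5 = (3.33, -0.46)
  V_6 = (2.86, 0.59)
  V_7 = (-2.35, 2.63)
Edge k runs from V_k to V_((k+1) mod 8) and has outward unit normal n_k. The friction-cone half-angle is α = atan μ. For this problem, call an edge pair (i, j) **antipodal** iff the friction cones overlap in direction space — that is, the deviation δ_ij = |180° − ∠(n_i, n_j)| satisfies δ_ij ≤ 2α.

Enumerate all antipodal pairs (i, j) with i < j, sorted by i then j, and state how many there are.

count = 7; pairs: (0,4), (0,5), (1,5), (1,6), (2,6), (3,7), (4,7)

α = atan 0.35 = 19.29°;  2α = 38.58°
n_0 = (-0.8810, -0.4732)
n_1 = (-0.5362, -0.8441)
n_2 = (+0.0083, -1.0000)
n_3 = (+0.6247, -0.7809)
n_4 = (+0.9885, -0.1511)
n_5 = (+0.9127, +0.4086)
n_6 = (+0.3646, +0.9312)
n_7 = (-0.8988, +0.4384)
  (0,1): δ = 150.67°  ·
  (0,2): δ = 117.77°  ·
  (0,3): δ = 79.58°  ·
  (0,4): δ = 36.93°  ✓
  (0,5): δ = 4.13°  ✓
  (0,6): δ = 40.37°  ·
  (0,7): δ = 125.75°  ·
  (1,2): δ = 147.10°  ·
  (1,3): δ = 108.92°  ·
  (1,4): δ = 66.27°  ·
  (1,5): δ = 33.46°  ✓
  (1,6): δ = 11.04°  ✓
  (1,7): δ = 96.42°  ·
  (2,3): δ = 141.81°  ·
  (2,4): δ = 99.16°  ·
  (2,5): δ = 66.36°  ·
  (2,6): δ = 21.86°  ✓
  (2,7): δ = 63.52°  ·
  (3,4): δ = 137.35°  ·
  (3,5): δ = 104.55°  ·
  (3,6): δ = 60.04°  ·
  (3,7): δ = 25.34°  ✓
  (4,5): δ = 147.19°  ·
  (4,6): δ = 102.69°  ·
  (4,7): δ = 17.31°  ✓
  (5,6): δ = 135.50°  ·
  (5,7): δ = 50.12°  ·
  (6,7): δ = 94.62°  ·
antipodal pairs: 7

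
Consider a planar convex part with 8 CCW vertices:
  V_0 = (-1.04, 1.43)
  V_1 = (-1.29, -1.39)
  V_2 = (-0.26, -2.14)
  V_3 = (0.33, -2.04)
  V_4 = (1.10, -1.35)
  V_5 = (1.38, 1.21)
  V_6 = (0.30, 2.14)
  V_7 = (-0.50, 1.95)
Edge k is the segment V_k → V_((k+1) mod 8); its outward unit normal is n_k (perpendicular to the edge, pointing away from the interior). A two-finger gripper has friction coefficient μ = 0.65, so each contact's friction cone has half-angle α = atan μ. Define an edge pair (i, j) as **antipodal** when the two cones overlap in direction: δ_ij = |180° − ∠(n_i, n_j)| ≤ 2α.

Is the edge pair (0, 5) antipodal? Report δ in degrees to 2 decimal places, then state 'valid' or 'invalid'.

α = atan 0.65 = 33.02°;  2α = 66.05°
edge 0: e_0 = (-0.25, -2.82);  n_0 = (-0.9961, +0.0883)
edge 5: e_5 = (-1.08, +0.93);  n_5 = (+0.6525, +0.7578)
∠(n_0, n_5) = 125.67°
δ = |180° − 125.67°| = 54.33°
54.33° ≤ 2α = 66.05°  →  valid

δ = 54.33°, valid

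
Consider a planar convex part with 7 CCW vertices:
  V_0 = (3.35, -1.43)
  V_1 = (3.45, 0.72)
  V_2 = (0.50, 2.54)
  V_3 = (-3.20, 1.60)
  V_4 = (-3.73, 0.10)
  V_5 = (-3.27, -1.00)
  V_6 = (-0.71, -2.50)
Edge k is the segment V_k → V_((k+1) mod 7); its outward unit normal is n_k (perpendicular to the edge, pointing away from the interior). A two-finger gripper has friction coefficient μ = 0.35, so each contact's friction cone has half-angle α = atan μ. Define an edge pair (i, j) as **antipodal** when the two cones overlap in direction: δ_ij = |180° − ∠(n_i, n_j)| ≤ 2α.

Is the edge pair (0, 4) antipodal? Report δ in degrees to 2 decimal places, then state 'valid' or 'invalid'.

α = atan 0.35 = 19.29°;  2α = 38.58°
edge 0: e_0 = (+0.10, +2.15);  n_0 = (+0.9989, -0.0465)
edge 4: e_4 = (+0.46, -1.10);  n_4 = (-0.9226, -0.3858)
∠(n_0, n_4) = 154.64°
δ = |180° − 154.64°| = 25.36°
25.36° ≤ 2α = 38.58°  →  valid

δ = 25.36°, valid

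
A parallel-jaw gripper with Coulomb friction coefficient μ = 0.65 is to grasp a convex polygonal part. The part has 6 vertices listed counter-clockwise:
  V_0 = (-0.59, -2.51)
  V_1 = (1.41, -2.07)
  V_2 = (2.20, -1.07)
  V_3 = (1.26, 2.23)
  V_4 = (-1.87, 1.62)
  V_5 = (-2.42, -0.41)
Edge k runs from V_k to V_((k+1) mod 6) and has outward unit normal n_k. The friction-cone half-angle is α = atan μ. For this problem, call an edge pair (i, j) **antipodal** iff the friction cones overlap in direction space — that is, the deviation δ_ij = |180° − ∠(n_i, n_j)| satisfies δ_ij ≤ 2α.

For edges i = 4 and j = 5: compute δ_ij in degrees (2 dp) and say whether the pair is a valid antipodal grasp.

δ = 123.77°, invalid

α = atan 0.65 = 33.02°;  2α = 66.05°
edge 4: e_4 = (-0.55, -2.03);  n_4 = (-0.9652, +0.2615)
edge 5: e_5 = (+1.83, -2.10);  n_5 = (-0.7539, -0.6570)
∠(n_4, n_5) = 56.23°
δ = |180° − 56.23°| = 123.77°
123.77° > 2α = 66.05°  →  invalid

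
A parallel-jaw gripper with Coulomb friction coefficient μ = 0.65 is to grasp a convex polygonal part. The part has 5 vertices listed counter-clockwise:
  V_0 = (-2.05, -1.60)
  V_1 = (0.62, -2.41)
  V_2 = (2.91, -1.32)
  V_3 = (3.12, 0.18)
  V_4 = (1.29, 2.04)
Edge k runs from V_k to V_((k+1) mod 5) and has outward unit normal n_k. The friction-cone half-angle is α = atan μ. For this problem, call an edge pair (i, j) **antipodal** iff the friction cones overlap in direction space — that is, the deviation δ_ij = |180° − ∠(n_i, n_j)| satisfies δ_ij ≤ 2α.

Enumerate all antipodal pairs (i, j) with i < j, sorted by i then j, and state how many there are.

α = atan 0.65 = 33.02°;  2α = 66.05°
n_0 = (-0.2903, -0.9569)
n_1 = (+0.4298, -0.9029)
n_2 = (+0.9903, -0.1386)
n_3 = (+0.7128, +0.7013)
n_4 = (-0.7368, +0.6761)
  (0,1): δ = 137.67°  ·
  (0,2): δ = 81.09°  ·
  (0,3): δ = 28.59°  ✓
  (0,4): δ = 64.34°  ✓
  (1,2): δ = 123.42°  ·
  (1,3): δ = 70.92°  ·
  (1,4): δ = 22.01°  ✓
  (2,3): δ = 127.50°  ·
  (2,4): δ = 34.57°  ✓
  (3,4): δ = 87.07°  ·
antipodal pairs: 4

count = 4; pairs: (0,3), (0,4), (1,4), (2,4)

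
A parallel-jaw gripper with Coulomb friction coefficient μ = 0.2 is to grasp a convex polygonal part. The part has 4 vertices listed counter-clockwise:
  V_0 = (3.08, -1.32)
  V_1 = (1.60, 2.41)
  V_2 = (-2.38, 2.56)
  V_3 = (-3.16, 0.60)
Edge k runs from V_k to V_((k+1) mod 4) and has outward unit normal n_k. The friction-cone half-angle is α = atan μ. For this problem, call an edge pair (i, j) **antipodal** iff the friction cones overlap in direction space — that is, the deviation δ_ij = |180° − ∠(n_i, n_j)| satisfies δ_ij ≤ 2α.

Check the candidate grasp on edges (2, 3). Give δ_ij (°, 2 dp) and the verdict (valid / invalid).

α = atan 0.2 = 11.31°;  2α = 22.62°
edge 2: e_2 = (-0.78, -1.96);  n_2 = (-0.9291, +0.3698)
edge 3: e_3 = (+6.24, -1.92);  n_3 = (-0.2941, -0.9558)
∠(n_2, n_3) = 94.60°
δ = |180° − 94.60°| = 85.40°
85.40° > 2α = 22.62°  →  invalid

δ = 85.40°, invalid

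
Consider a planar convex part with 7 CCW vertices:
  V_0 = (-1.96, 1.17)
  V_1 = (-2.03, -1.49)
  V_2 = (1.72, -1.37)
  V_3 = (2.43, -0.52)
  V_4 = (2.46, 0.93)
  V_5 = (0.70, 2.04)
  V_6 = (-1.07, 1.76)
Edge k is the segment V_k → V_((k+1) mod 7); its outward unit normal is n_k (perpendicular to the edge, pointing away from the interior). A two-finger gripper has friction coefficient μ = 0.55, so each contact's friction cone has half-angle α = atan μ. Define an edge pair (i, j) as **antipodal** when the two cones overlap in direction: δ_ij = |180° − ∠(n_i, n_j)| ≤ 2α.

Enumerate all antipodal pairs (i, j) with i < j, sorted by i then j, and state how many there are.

α = atan 0.55 = 28.81°;  2α = 57.62°
n_0 = (-0.9997, +0.0263)
n_1 = (+0.0320, -0.9995)
n_2 = (+0.7675, -0.6411)
n_3 = (+0.9998, -0.0207)
n_4 = (+0.5335, +0.8458)
n_5 = (-0.1562, +0.9877)
n_6 = (-0.5525, +0.8335)
  (0,1): δ = 86.66°  ·
  (0,2): δ = 38.36°  ✓
  (0,3): δ = 0.32°  ✓
  (0,4): δ = 59.27°  ·
  (0,5): δ = 100.50°  ·
  (0,6): δ = 125.05°  ·
  (1,2): δ = 131.70°  ·
  (1,3): δ = 93.02°  ·
  (1,4): δ = 34.07°  ✓
  (1,5): δ = 7.16°  ✓
  (1,6): δ = 31.71°  ✓
  (2,3): δ = 141.31°  ·
  (2,4): δ = 82.37°  ·
  (2,5): δ = 41.14°  ✓
  (2,6): δ = 16.59°  ✓
  (3,4): δ = 121.05°  ·
  (3,5): δ = 79.83°  ·
  (3,6): δ = 55.27°  ✓
  (4,5): δ = 138.77°  ·
  (4,6): δ = 114.22°  ·
  (5,6): δ = 155.45°  ·
antipodal pairs: 8

count = 8; pairs: (0,2), (0,3), (1,4), (1,5), (1,6), (2,5), (2,6), (3,6)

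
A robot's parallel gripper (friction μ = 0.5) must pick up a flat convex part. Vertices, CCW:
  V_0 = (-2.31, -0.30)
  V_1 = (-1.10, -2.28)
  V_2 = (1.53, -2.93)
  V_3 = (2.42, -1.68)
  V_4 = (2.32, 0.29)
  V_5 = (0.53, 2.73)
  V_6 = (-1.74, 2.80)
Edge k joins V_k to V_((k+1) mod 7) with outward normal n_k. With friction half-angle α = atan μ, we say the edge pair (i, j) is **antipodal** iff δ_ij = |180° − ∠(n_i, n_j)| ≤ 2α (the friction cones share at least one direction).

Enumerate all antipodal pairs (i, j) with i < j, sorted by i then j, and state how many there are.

α = atan 0.5 = 26.57°;  2α = 53.13°
n_0 = (-0.8533, -0.5215)
n_1 = (-0.2399, -0.9708)
n_2 = (+0.8146, -0.5800)
n_3 = (+0.9987, +0.0507)
n_4 = (+0.8063, +0.5915)
n_5 = (+0.0308, +0.9995)
n_6 = (-0.9835, +0.1808)
  (0,1): δ = 135.31°  ·
  (0,2): δ = 66.88°  ·
  (0,3): δ = 28.52°  ✓
  (0,4): δ = 4.83°  ✓
  (0,5): δ = 56.80°  ·
  (0,6): δ = 138.15°  ·
  (1,2): δ = 111.57°  ·
  (1,3): δ = 73.21°  ·
  (1,4): δ = 39.85°  ✓
  (1,5): δ = 12.12°  ✓
  (1,6): δ = 93.46°  ·
  (2,3): δ = 141.64°  ·
  (2,4): δ = 108.29°  ·
  (2,5): δ = 56.32°  ·
  (2,6): δ = 25.03°  ✓
  (3,4): δ = 146.64°  ·
  (3,5): δ = 94.67°  ·
  (3,6): δ = 13.32°  ✓
  (4,5): δ = 128.03°  ·
  (4,6): δ = 46.68°  ✓
  (5,6): δ = 98.65°  ·
antipodal pairs: 7

count = 7; pairs: (0,3), (0,4), (1,4), (1,5), (2,6), (3,6), (4,6)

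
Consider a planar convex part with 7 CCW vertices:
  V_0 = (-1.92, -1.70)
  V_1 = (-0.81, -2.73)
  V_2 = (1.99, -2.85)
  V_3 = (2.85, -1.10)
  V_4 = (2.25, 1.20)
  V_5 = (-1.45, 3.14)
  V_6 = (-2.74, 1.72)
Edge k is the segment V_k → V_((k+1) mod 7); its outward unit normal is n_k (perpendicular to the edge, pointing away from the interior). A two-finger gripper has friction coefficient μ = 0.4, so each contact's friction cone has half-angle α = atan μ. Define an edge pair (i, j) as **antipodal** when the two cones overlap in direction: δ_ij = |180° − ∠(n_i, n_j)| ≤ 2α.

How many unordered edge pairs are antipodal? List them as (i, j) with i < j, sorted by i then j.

α = atan 0.4 = 21.80°;  2α = 43.60°
n_0 = (-0.6802, -0.7330)
n_1 = (-0.0428, -0.9991)
n_2 = (+0.8975, -0.4410)
n_3 = (+0.9676, +0.2524)
n_4 = (+0.4644, +0.8856)
n_5 = (-0.7402, +0.6724)
n_6 = (-0.9724, -0.2332)
  (0,1): δ = 139.59°  ·
  (0,2): δ = 73.31°  ·
  (0,3): δ = 32.52°  ✓
  (0,4): δ = 15.19°  ✓
  (0,5): δ = 90.61°  ·
  (0,6): δ = 146.34°  ·
  (1,2): δ = 113.72°  ·
  (1,3): δ = 72.93°  ·
  (1,4): δ = 25.22°  ✓
  (1,5): δ = 50.20°  ·
  (1,6): δ = 105.94°  ·
  (2,3): δ = 139.21°  ·
  (2,4): δ = 91.50°  ·
  (2,5): δ = 16.08°  ✓
  (2,6): δ = 39.65°  ✓
  (3,4): δ = 132.29°  ·
  (3,5): δ = 56.87°  ·
  (3,6): δ = 1.14°  ✓
  (4,5): δ = 104.58°  ·
  (4,6): δ = 48.85°  ·
  (5,6): δ = 124.26°  ·
antipodal pairs: 6

count = 6; pairs: (0,3), (0,4), (1,4), (2,5), (2,6), (3,6)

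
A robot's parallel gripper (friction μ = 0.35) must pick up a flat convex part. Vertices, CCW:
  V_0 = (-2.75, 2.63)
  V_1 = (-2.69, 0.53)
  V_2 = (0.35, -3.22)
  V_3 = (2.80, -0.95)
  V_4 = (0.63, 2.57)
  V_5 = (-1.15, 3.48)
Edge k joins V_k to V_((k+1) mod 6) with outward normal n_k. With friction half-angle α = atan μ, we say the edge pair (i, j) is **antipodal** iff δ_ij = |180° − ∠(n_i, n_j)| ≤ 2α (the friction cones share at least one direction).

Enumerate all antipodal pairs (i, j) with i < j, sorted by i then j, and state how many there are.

count = 4; pairs: (0,3), (1,3), (1,4), (2,5)

α = atan 0.35 = 19.29°;  2α = 38.58°
n_0 = (-0.9996, -0.0286)
n_1 = (-0.7768, -0.6297)
n_2 = (+0.6796, -0.7335)
n_3 = (+0.8512, +0.5248)
n_4 = (+0.4552, +0.8904)
n_5 = (-0.4692, +0.8831)
  (0,1): δ = 142.61°  ·
  (0,2): δ = 48.82°  ·
  (0,3): δ = 30.02°  ✓
  (0,4): δ = 61.29°  ·
  (0,5): δ = 116.34°  ·
  (1,2): δ = 86.21°  ·
  (1,3): δ = 7.38°  ✓
  (1,4): δ = 23.89°  ✓
  (1,5): δ = 78.95°  ·
  (2,3): δ = 101.16°  ·
  (2,4): δ = 69.89°  ·
  (2,5): δ = 14.84°  ✓
  (3,4): δ = 148.73°  ·
  (3,5): δ = 93.67°  ·
  (4,5): δ = 124.94°  ·
antipodal pairs: 4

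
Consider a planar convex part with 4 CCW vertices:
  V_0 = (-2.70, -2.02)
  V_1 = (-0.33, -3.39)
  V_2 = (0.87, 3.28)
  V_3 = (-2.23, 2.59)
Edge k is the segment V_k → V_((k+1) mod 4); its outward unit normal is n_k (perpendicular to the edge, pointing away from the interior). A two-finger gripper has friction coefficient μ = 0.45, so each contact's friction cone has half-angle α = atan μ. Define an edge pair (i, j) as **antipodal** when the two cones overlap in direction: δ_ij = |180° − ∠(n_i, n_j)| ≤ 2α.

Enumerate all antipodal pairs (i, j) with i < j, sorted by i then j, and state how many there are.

count = 2; pairs: (0,2), (1,3)

α = atan 0.45 = 24.23°;  2α = 48.46°
n_0 = (-0.5005, -0.8658)
n_1 = (+0.9842, -0.1771)
n_2 = (-0.2173, +0.9761)
n_3 = (-0.9948, +0.1014)
  (0,1): δ = 70.17°  ·
  (0,2): δ = 42.58°  ✓
  (0,3): δ = 114.21°  ·
  (1,2): δ = 67.25°  ·
  (1,3): δ = 4.38°  ✓
  (2,3): δ = 108.37°  ·
antipodal pairs: 2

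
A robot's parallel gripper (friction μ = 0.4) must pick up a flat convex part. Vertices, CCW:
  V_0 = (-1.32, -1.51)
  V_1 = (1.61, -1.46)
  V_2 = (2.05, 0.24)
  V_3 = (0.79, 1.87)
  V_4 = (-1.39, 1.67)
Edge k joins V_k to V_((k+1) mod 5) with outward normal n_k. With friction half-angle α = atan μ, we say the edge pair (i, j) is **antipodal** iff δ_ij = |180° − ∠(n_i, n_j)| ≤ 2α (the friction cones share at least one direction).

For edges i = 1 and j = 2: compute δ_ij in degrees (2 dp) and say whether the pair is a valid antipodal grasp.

δ = 127.78°, invalid

α = atan 0.4 = 21.80°;  2α = 43.60°
edge 1: e_1 = (+0.44, +1.70);  n_1 = (+0.9681, -0.2506)
edge 2: e_2 = (-1.26, +1.63);  n_2 = (+0.7912, +0.6116)
∠(n_1, n_2) = 52.22°
δ = |180° − 52.22°| = 127.78°
127.78° > 2α = 43.60°  →  invalid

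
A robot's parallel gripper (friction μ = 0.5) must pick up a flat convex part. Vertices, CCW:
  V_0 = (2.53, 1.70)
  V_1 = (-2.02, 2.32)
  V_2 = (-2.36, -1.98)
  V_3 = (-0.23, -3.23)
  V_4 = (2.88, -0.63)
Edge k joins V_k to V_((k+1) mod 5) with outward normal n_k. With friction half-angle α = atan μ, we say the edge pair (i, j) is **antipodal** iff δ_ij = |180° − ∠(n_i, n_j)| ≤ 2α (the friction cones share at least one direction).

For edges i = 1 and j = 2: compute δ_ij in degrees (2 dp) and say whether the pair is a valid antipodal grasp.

δ = 115.89°, invalid

α = atan 0.5 = 26.57°;  2α = 53.13°
edge 1: e_1 = (-0.34, -4.30);  n_1 = (-0.9969, +0.0788)
edge 2: e_2 = (+2.13, -1.25);  n_2 = (-0.5061, -0.8625)
∠(n_1, n_2) = 64.11°
δ = |180° − 64.11°| = 115.89°
115.89° > 2α = 53.13°  →  invalid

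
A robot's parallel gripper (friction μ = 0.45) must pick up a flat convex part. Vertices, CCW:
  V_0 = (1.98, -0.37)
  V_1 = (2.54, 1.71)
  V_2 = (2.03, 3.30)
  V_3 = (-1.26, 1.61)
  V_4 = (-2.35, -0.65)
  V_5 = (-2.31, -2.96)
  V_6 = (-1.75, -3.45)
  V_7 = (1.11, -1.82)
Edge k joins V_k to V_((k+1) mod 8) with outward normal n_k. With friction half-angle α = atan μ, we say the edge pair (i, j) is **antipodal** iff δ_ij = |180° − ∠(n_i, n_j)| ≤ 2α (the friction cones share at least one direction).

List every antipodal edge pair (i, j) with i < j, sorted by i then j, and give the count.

count = 11; pairs: (0,2), (0,3), (0,4), (1,3), (1,4), (1,5), (2,6), (2,7), (3,6), (3,7), (4,7)

α = atan 0.45 = 24.23°;  2α = 48.46°
n_0 = (+0.9656, -0.2600)
n_1 = (+0.9522, +0.3054)
n_2 = (-0.4569, +0.8895)
n_3 = (-0.9007, +0.4344)
n_4 = (-0.9999, -0.0173)
n_5 = (-0.6585, -0.7526)
n_6 = (+0.4952, -0.8688)
n_7 = (+0.8575, -0.5145)
  (0,1): δ = 147.15°  ·
  (0,2): δ = 47.74°  ✓
  (0,3): δ = 10.68°  ✓
  (0,4): δ = 16.06°  ✓
  (0,5): δ = 63.88°  ·
  (0,6): δ = 134.75°  ·
  (0,7): δ = 164.10°  ·
  (1,2): δ = 80.60°  ·
  (1,3): δ = 43.53°  ✓
  (1,4): δ = 16.79°  ✓
  (1,5): δ = 31.03°  ✓
  (1,6): δ = 101.90°  ·
  (1,7): δ = 131.25°  ·
  (2,3): δ = 142.94°  ·
  (2,4): δ = 116.20°  ·
  (2,5): δ = 68.37°  ·
  (2,6): δ = 2.49°  ✓
  (2,7): δ = 31.85°  ✓
  (3,4): δ = 153.26°  ·
  (3,5): δ = 105.44°  ·
  (3,6): δ = 34.57°  ✓
  (3,7): δ = 5.22°  ✓
  (4,5): δ = 132.18°  ·
  (4,6): δ = 61.31°  ·
  (4,7): δ = 31.96°  ✓
  (5,6): δ = 109.13°  ·
  (5,7): δ = 79.78°  ·
  (6,7): δ = 150.64°  ·
antipodal pairs: 11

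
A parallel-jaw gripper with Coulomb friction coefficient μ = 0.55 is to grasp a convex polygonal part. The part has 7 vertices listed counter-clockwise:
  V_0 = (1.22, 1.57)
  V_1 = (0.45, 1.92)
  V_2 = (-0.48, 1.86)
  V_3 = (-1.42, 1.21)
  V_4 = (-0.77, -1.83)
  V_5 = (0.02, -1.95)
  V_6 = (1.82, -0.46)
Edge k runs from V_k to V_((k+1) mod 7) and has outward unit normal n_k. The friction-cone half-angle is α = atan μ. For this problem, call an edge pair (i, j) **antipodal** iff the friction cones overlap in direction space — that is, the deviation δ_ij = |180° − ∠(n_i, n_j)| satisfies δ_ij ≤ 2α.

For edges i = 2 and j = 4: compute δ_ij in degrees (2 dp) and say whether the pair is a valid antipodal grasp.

α = atan 0.55 = 28.81°;  2α = 57.62°
edge 2: e_2 = (-0.94, -0.65);  n_2 = (-0.5688, +0.8225)
edge 4: e_4 = (+0.79, -0.12);  n_4 = (-0.1502, -0.9887)
∠(n_2, n_4) = 136.70°
δ = |180° − 136.70°| = 43.30°
43.30° ≤ 2α = 57.62°  →  valid

δ = 43.30°, valid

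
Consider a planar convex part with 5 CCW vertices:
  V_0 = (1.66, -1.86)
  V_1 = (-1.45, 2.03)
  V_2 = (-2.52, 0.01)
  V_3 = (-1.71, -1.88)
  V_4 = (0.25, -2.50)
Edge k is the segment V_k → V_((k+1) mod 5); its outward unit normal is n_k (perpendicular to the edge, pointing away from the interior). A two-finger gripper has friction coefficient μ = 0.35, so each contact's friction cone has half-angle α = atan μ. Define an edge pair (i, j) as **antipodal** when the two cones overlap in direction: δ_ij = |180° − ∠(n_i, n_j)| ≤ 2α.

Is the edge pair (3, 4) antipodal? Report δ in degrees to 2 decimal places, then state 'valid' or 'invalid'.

δ = 138.03°, invalid

α = atan 0.35 = 19.29°;  2α = 38.58°
edge 3: e_3 = (+1.96, -0.62);  n_3 = (-0.3016, -0.9534)
edge 4: e_4 = (+1.41, +0.64);  n_4 = (+0.4133, -0.9106)
∠(n_3, n_4) = 41.97°
δ = |180° − 41.97°| = 138.03°
138.03° > 2α = 38.58°  →  invalid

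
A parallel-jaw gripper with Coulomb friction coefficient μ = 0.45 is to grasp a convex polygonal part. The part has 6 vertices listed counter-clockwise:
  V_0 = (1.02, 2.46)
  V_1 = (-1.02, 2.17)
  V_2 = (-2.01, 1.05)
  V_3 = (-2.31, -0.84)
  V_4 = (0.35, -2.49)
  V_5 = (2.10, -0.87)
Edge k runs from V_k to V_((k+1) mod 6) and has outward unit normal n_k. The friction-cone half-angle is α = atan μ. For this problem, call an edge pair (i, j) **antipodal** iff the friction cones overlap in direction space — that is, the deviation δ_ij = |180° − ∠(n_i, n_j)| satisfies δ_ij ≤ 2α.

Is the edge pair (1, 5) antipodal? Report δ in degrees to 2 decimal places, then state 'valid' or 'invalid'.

δ = 59.44°, invalid

α = atan 0.45 = 24.23°;  2α = 48.46°
edge 1: e_1 = (-0.99, -1.12);  n_1 = (-0.7493, +0.6623)
edge 5: e_5 = (-1.08, +3.33);  n_5 = (+0.9512, +0.3085)
∠(n_1, n_5) = 120.56°
δ = |180° − 120.56°| = 59.44°
59.44° > 2α = 48.46°  →  invalid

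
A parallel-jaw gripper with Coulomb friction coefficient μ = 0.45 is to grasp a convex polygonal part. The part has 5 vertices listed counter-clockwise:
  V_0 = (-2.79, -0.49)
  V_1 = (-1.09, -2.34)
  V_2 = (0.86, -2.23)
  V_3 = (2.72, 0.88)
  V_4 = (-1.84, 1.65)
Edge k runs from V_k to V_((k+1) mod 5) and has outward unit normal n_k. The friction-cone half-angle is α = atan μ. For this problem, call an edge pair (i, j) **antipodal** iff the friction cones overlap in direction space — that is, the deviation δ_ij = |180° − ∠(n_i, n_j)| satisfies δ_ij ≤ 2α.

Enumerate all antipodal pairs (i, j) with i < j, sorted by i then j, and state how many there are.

α = atan 0.45 = 24.23°;  2α = 48.46°
n_0 = (-0.7363, -0.6766)
n_1 = (+0.0563, -0.9984)
n_2 = (+0.8582, -0.5133)
n_3 = (+0.1665, +0.9860)
n_4 = (-0.9140, +0.4057)
  (0,1): δ = 129.35°  ·
  (0,2): δ = 73.46°  ·
  (0,3): δ = 37.83°  ✓
  (0,4): δ = 113.48°  ·
  (1,2): δ = 124.11°  ·
  (1,3): δ = 12.81°  ✓
  (1,4): δ = 62.83°  ·
  (2,3): δ = 68.70°  ·
  (2,4): δ = 6.94°  ✓
  (3,4): δ = 104.35°  ·
antipodal pairs: 3

count = 3; pairs: (0,3), (1,3), (2,4)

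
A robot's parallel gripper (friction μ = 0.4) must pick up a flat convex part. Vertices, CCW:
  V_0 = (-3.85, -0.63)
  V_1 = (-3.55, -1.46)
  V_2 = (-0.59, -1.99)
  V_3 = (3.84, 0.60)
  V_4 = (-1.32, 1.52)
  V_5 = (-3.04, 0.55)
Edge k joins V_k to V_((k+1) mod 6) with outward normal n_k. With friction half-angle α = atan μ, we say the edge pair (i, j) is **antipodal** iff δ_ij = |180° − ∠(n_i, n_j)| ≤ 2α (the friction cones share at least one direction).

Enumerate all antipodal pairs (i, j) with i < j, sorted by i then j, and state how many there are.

α = atan 0.4 = 21.80°;  2α = 43.60°
n_0 = (-0.9405, -0.3399)
n_1 = (-0.1763, -0.9843)
n_2 = (+0.5047, -0.8633)
n_3 = (+0.1755, +0.9845)
n_4 = (-0.4912, +0.8710)
n_5 = (-0.8244, +0.5659)
  (0,1): δ = 120.02°  ·
  (0,2): δ = 79.56°  ·
  (0,3): δ = 60.02°  ·
  (0,4): δ = 99.55°  ·
  (0,5): δ = 125.66°  ·
  (1,2): δ = 139.54°  ·
  (1,3): δ = 0.04°  ✓
  (1,4): δ = 39.57°  ✓
  (1,5): δ = 65.68°  ·
  (2,3): δ = 40.42°  ✓
  (2,4): δ = 0.89°  ✓
  (2,5): δ = 25.22°  ✓
  (3,4): δ = 140.47°  ·
  (3,5): δ = 114.36°  ·
  (4,5): δ = 153.89°  ·
antipodal pairs: 5

count = 5; pairs: (1,3), (1,4), (2,3), (2,4), (2,5)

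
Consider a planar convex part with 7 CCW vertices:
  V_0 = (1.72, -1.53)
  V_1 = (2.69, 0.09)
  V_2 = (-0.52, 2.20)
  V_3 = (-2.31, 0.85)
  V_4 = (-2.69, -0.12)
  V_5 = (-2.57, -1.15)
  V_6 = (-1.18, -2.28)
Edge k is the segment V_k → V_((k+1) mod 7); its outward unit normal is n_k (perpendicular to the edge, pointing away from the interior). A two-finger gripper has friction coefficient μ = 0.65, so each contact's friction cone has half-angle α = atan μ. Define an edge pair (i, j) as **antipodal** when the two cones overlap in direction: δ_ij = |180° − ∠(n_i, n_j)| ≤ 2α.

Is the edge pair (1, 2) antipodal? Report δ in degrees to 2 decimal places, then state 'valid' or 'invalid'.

α = atan 0.65 = 33.02°;  2α = 66.05°
edge 1: e_1 = (-3.21, +2.11);  n_1 = (+0.5493, +0.8356)
edge 2: e_2 = (-1.79, -1.35);  n_2 = (-0.6021, +0.7984)
∠(n_1, n_2) = 70.34°
δ = |180° − 70.34°| = 109.66°
109.66° > 2α = 66.05°  →  invalid

δ = 109.66°, invalid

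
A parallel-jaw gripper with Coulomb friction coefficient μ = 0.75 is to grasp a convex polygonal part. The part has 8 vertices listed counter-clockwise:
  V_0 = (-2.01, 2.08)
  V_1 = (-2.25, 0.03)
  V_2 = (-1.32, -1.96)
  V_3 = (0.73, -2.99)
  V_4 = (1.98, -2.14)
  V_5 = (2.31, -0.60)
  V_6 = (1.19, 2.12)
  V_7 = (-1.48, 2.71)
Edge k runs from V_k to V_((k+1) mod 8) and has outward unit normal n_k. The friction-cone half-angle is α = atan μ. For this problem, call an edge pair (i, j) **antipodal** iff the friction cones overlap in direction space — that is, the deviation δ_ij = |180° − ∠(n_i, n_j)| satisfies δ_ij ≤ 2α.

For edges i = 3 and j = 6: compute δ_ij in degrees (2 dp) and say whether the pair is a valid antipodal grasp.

δ = 46.68°, valid

α = atan 0.75 = 36.87°;  2α = 73.74°
edge 3: e_3 = (+1.25, +0.85);  n_3 = (+0.5623, -0.8269)
edge 6: e_6 = (-2.67, +0.59);  n_6 = (+0.2158, +0.9764)
∠(n_3, n_6) = 133.32°
δ = |180° − 133.32°| = 46.68°
46.68° ≤ 2α = 73.74°  →  valid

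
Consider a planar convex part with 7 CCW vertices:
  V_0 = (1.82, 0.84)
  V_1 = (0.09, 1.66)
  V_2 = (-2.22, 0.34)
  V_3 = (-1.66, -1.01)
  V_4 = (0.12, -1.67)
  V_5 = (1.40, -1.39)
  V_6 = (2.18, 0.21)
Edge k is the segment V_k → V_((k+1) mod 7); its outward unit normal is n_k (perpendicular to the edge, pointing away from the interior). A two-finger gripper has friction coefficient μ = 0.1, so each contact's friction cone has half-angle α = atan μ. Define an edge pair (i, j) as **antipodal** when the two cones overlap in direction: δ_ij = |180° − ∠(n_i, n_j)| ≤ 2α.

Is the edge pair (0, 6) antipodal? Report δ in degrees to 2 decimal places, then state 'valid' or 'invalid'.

α = atan 0.1 = 5.71°;  2α = 11.42°
edge 0: e_0 = (-1.73, +0.82);  n_0 = (+0.4283, +0.9036)
edge 6: e_6 = (-0.36, +0.63);  n_6 = (+0.8682, +0.4961)
∠(n_0, n_6) = 34.89°
δ = |180° − 34.89°| = 145.11°
145.11° > 2α = 11.42°  →  invalid

δ = 145.11°, invalid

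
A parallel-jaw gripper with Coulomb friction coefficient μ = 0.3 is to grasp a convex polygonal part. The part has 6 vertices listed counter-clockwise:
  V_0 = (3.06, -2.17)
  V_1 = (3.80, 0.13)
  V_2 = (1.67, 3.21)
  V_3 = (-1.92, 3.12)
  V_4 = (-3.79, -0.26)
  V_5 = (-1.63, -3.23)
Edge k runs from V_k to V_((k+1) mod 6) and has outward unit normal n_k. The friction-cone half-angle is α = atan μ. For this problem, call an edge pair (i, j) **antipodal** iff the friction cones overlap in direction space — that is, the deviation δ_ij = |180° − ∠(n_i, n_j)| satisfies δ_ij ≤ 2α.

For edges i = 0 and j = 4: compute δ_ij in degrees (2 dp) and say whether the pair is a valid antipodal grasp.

δ = 53.86°, invalid

α = atan 0.3 = 16.70°;  2α = 33.40°
edge 0: e_0 = (+0.74, +2.30);  n_0 = (+0.9519, -0.3063)
edge 4: e_4 = (+2.16, -2.97);  n_4 = (-0.8087, -0.5882)
∠(n_0, n_4) = 126.14°
δ = |180° − 126.14°| = 53.86°
53.86° > 2α = 33.40°  →  invalid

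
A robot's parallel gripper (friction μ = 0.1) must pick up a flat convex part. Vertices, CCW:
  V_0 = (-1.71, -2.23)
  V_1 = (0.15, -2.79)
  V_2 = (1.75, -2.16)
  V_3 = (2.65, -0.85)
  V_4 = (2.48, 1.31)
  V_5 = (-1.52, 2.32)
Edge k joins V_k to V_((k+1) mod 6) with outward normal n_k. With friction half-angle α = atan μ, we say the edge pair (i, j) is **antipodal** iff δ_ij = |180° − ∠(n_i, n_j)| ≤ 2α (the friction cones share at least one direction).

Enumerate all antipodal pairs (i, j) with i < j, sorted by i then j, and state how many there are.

α = atan 0.1 = 5.71°;  2α = 11.42°
n_0 = (-0.2883, -0.9575)
n_1 = (+0.3664, -0.9305)
n_2 = (+0.8242, -0.5663)
n_3 = (+0.9969, +0.0785)
n_4 = (+0.2448, +0.9696)
n_5 = (-0.9991, +0.0417)
  (0,1): δ = 141.75°  ·
  (0,2): δ = 107.73°  ·
  (0,3): δ = 68.74°  ·
  (0,4): δ = 2.58°  ✓
  (0,5): δ = 104.36°  ·
  (1,2): δ = 145.98°  ·
  (1,3): δ = 106.99°  ·
  (1,4): δ = 35.66°  ·
  (1,5): δ = 66.12°  ·
  (2,3): δ = 141.01°  ·
  (2,4): δ = 69.68°  ·
  (2,5): δ = 32.10°  ·
  (3,4): δ = 108.67°  ·
  (3,5): δ = 6.89°  ✓
  (4,5): δ = 78.22°  ·
antipodal pairs: 2

count = 2; pairs: (0,4), (3,5)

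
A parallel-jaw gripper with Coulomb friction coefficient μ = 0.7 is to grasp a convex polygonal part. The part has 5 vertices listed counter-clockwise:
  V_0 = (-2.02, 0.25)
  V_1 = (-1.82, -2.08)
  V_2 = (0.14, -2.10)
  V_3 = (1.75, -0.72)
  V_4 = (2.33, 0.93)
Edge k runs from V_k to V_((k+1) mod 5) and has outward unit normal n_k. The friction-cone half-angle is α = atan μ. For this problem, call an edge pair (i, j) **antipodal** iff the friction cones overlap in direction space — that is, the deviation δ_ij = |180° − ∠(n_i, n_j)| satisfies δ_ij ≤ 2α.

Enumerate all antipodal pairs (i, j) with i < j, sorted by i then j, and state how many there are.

count = 5; pairs: (0,2), (0,3), (1,4), (2,4), (3,4)

α = atan 0.7 = 34.99°;  2α = 69.98°
n_0 = (-0.9963, -0.0855)
n_1 = (-0.0102, -0.9999)
n_2 = (+0.6508, -0.7593)
n_3 = (+0.9434, -0.3316)
n_4 = (-0.1544, +0.9880)
  (0,1): δ = 95.49°  ·
  (0,2): δ = 54.30°  ✓
  (0,3): δ = 24.27°  ✓
  (0,4): δ = 93.98°  ·
  (1,2): δ = 138.81°  ·
  (1,3): δ = 108.78°  ·
  (1,4): δ = 9.47°  ✓
  (2,3): δ = 149.97°  ·
  (2,4): δ = 31.72°  ✓
  (3,4): δ = 61.75°  ✓
antipodal pairs: 5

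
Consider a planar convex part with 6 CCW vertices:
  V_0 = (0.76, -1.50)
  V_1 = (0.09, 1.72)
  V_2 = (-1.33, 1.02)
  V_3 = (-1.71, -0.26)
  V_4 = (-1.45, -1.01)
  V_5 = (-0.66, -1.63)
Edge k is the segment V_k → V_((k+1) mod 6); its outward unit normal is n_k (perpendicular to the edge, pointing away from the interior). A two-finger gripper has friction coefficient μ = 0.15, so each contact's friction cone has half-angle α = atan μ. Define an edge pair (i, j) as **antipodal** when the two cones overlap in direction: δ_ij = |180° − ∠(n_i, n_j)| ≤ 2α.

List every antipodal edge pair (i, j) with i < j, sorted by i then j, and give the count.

count = 1; pairs: (0,3)

α = atan 0.15 = 8.53°;  2α = 17.06°
n_0 = (+0.9790, +0.2037)
n_1 = (-0.4422, +0.8969)
n_2 = (-0.9586, +0.2846)
n_3 = (-0.9448, -0.3275)
n_4 = (-0.6174, -0.7867)
n_5 = (+0.0912, -0.9958)
  (0,1): δ = 75.51°  ·
  (0,2): δ = 28.29°  ·
  (0,3): δ = 7.37°  ✓
  (0,4): δ = 40.12°  ·
  (0,5): δ = 83.48°  ·
  (1,2): δ = 132.78°  ·
  (1,3): δ = 97.12°  ·
  (1,4): δ = 64.37°  ·
  (1,5): δ = 21.01°  ·
  (2,3): δ = 144.35°  ·
  (2,4): δ = 111.59°  ·
  (2,5): δ = 68.23°  ·
  (3,4): δ = 147.24°  ·
  (3,5): δ = 103.89°  ·
  (4,5): δ = 136.64°  ·
antipodal pairs: 1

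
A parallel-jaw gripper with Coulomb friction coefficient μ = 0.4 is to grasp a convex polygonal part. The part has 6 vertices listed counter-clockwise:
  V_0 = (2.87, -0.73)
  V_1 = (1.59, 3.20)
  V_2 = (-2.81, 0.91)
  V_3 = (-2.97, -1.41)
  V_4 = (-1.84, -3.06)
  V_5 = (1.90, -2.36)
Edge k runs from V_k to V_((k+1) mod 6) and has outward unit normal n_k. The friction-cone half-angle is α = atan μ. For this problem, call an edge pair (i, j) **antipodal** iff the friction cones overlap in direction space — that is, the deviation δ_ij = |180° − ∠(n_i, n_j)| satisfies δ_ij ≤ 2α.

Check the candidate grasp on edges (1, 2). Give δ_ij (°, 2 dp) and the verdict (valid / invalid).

α = atan 0.4 = 21.80°;  2α = 43.60°
edge 1: e_1 = (-4.40, -2.29);  n_1 = (-0.4617, +0.8871)
edge 2: e_2 = (-0.16, -2.32);  n_2 = (-0.9976, +0.0688)
∠(n_1, n_2) = 58.56°
δ = |180° − 58.56°| = 121.44°
121.44° > 2α = 43.60°  →  invalid

δ = 121.44°, invalid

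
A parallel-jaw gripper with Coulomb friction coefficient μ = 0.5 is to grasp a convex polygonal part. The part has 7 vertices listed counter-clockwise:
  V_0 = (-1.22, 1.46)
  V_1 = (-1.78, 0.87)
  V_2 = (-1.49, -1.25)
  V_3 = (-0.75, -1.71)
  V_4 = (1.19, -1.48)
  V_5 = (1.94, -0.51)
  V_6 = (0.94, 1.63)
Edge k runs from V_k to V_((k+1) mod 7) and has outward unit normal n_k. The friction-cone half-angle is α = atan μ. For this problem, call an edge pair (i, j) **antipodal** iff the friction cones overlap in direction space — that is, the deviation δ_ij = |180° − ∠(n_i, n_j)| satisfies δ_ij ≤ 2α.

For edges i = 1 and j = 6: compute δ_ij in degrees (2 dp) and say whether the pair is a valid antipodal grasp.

α = atan 0.5 = 26.57°;  2α = 53.13°
edge 1: e_1 = (+0.29, -2.12);  n_1 = (-0.9908, -0.1355)
edge 6: e_6 = (-2.16, -0.17);  n_6 = (-0.0785, +0.9969)
∠(n_1, n_6) = 93.29°
δ = |180° − 93.29°| = 86.71°
86.71° > 2α = 53.13°  →  invalid

δ = 86.71°, invalid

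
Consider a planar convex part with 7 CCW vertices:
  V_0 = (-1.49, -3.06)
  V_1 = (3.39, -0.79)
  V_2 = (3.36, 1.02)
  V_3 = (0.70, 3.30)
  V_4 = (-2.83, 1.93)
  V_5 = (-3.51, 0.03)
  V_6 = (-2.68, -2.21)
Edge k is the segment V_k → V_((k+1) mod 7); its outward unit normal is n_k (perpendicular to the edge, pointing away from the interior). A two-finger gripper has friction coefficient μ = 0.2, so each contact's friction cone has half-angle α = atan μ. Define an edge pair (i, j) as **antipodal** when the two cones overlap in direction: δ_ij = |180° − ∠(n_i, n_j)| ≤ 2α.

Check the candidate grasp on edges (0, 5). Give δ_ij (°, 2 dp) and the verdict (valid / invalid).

δ = 85.39°, invalid

α = atan 0.2 = 11.31°;  2α = 22.62°
edge 0: e_0 = (+4.88, +2.27);  n_0 = (+0.4218, -0.9067)
edge 5: e_5 = (+0.83, -2.24);  n_5 = (-0.9377, -0.3475)
∠(n_0, n_5) = 94.61°
δ = |180° − 94.61°| = 85.39°
85.39° > 2α = 22.62°  →  invalid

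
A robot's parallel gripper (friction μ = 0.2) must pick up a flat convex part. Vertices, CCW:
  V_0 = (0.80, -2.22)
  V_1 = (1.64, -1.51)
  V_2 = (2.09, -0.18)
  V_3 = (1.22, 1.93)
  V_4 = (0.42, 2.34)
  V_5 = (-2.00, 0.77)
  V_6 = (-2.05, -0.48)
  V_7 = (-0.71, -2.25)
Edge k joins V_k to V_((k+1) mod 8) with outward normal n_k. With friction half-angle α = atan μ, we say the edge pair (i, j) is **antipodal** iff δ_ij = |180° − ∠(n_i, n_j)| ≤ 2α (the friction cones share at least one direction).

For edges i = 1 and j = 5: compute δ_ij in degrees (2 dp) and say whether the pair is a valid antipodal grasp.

δ = 16.40°, valid

α = atan 0.2 = 11.31°;  2α = 22.62°
edge 1: e_1 = (+0.45, +1.33);  n_1 = (+0.9472, -0.3205)
edge 5: e_5 = (-0.05, -1.25);  n_5 = (-0.9992, +0.0400)
∠(n_1, n_5) = 163.60°
δ = |180° − 163.60°| = 16.40°
16.40° ≤ 2α = 22.62°  →  valid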